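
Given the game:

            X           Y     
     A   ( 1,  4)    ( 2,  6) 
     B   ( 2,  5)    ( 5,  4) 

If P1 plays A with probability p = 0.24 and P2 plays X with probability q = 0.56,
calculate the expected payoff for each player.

E[P1] = 2.8688, E[P2] = 4.6368

Work:
E[P1] = p·q·π₁(A,X) + p·(1-q)·π₁(A,Y) + (1-p)·q·π₁(B,X) + (1-p)·(1-q)·π₁(B,Y)
= 0.24·0.56·1 + 0.24·0.44·2 + 0.76·0.56·2 + 0.76·0.44·5
= 2.8688

E[P2] = 4.6368 (similar calculation)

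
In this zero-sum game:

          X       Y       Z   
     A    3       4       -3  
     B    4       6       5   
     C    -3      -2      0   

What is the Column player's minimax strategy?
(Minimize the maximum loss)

Column should play X, value = 4

Work:
Column player minimizes Row's maximum payoff:
Column X: max payoff to Row = 4
Column Y: max payoff to Row = 6
Column Z: max payoff to Row = 5
Minimum is 4, achieved by column X.
Minimax strategy: X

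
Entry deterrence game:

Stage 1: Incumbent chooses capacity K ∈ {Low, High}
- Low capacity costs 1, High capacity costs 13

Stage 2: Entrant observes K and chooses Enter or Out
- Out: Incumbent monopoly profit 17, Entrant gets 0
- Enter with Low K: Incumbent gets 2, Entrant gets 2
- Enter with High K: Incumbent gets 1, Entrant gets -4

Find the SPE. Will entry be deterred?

SPE: (High, Enter|Low, Out|High); Entry deterred. Incumbent net profit = 4

Work:
After Low K: Entrant enters (2 > 0)
After High K: Entrant stays out (-4 < 0)
Incumbent: Low → 2−1=1, High → 17−13=4
Incumbent chooses High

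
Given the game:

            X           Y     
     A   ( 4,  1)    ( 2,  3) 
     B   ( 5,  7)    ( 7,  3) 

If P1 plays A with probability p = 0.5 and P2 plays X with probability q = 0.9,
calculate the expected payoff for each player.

E[P1] = 4.5, E[P2] = 3.9

Work:
E[P1] = p·q·π₁(A,X) + p·(1-q)·π₁(A,Y) + (1-p)·q·π₁(B,X) + (1-p)·(1-q)·π₁(B,Y)
= 0.5·0.9·4 + 0.5·0.1·2 + 0.5·0.9·5 + 0.5·0.1·7
= 4.5

E[P2] = 3.9 (similar calculation)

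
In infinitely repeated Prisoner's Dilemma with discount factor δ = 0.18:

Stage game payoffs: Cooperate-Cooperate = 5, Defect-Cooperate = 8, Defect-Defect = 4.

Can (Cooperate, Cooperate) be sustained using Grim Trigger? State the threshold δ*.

δ* = 0.75; since δ = 0.18 < 0.75, cooperation cannot be sustained

Work:
For Grim Trigger:
Cooperate forever: 5/(1-δ)
Defect then punished: 8 + 4·δ/(1-δ)
Need: 5/(1-δ) ≥ 8 + 4·δ/(1-δ)
Solving: δ ≥ (T-R)/(T-P) = (8-5)/(8-4) = 0.75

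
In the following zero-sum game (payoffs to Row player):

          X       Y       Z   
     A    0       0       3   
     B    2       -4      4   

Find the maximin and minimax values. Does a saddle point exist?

Maximin = 0, Minimax = 0, Saddle: True

Work:
Row minimums: [0, -4] → maximin = 0
Column maximums: [2, 0, 4] → minimax = 0
Saddle point exists! Game value = 0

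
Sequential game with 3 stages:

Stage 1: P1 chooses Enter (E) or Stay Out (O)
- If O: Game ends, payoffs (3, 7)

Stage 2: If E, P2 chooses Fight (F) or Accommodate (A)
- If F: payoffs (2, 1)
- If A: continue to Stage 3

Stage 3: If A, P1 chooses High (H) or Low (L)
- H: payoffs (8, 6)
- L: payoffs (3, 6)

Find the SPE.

SPE: (E, A, H); Outcome (8, 6)

Work:
Stage 3: P1 chooses H (8 vs 3)
Stage 2: P2: F->1, A->6 (anticipating H). Choose A
Stage 1: P1: O->3, E->8 (anticipating A, H). Choose E
SPE path: E -> A -> H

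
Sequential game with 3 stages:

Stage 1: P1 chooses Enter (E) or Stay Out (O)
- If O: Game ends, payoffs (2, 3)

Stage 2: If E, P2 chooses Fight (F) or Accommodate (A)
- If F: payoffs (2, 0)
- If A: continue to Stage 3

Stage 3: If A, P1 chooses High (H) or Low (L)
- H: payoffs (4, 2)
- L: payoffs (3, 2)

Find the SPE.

SPE: (E, A, H); Outcome (4, 2)

Work:
Stage 3: P1 chooses H (4 vs 3)
Stage 2: P2: F->0, A->2 (anticipating H). Choose A
Stage 1: P1: O->2, E->4 (anticipating A, H). Choose E
SPE path: E -> A -> H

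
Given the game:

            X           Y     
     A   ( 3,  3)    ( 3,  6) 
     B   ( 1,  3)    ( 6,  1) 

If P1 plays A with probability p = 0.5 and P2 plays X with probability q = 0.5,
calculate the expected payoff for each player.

E[P1] = 3.25, E[P2] = 3.25

Work:
E[P1] = p·q·π₁(A,X) + p·(1-q)·π₁(A,Y) + (1-p)·q·π₁(B,X) + (1-p)·(1-q)·π₁(B,Y)
= 0.5·0.5·3 + 0.5·0.5·3 + 0.5·0.5·1 + 0.5·0.5·6
= 3.25

E[P2] = 3.25 (similar calculation)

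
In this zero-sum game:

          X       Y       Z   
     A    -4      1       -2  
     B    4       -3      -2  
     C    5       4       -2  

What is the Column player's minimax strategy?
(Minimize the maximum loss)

Column should play Z, value = -2

Work:
Column player minimizes Row's maximum payoff:
Column X: max payoff to Row = 5
Column Y: max payoff to Row = 4
Column Z: max payoff to Row = -2
Minimum is -2, achieved by column Z.
Minimax strategy: Z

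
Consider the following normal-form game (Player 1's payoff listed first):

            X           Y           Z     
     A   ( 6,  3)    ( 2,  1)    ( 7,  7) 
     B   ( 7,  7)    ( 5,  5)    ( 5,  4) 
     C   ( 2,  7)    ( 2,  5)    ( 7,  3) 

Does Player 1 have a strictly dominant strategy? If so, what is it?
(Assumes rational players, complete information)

No strictly dominant strategy exists for Player 1

Work:
A strategy strictly dominates another if it gives a strictly higher payoff against every opponent action. Compare each pair of P1's strategies column-by-column:
  A vs B: [6 vs 7, 2 vs 5, 7 vs 5] → A does not strictly dominate B (column X: 6 ≤ 7)
  A vs C: [6 vs 2, 2 vs 2, 7 vs 7] → A does not strictly dominate C (column Y: 2 ≤ 2)
  B vs A: [7 vs 6, 5 vs 2, 5 vs 7] → B does not strictly dominate A (column Z: 5 ≤ 7)
  B vs C: [7 vs 2, 5 vs 2, 5 vs 7] → B does not strictly dominate C (column Z: 5 ≤ 7)
  C vs A: [2 vs 6, 2 vs 2, 7 vs 7] → C does not strictly dominate A (column X: 2 ≤ 6)
  C vs B: [2 vs 7, 2 vs 5, 7 vs 5] → C does not strictly dominate B (column X: 2 ≤ 7)
No single strategy strictly dominates all others → no strictly dominant strategy.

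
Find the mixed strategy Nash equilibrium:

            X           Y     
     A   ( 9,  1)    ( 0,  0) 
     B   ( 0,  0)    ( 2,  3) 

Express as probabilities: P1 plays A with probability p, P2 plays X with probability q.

p = 0.75, q = 0.1818

Work:
Find probabilities that make opponent indifferent:
P2 chooses q to make P1 indifferent between A and B
P1 chooses p to make P2 indifferent between X and Y
Mixed NE: P1 plays (A: 0.75, B: 0.25), P2 plays (X: 0.1818, Y: 0.8182)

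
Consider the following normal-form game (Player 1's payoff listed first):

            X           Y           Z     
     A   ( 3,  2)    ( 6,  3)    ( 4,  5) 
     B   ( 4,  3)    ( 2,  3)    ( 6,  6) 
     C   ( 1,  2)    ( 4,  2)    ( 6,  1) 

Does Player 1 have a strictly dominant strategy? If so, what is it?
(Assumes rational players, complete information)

No strictly dominant strategy exists for Player 1

Work:
A strategy strictly dominates another if it gives a strictly higher payoff against every opponent action. Compare each pair of P1's strategies column-by-column:
  A vs B: [3 vs 4, 6 vs 2, 4 vs 6] → A does not strictly dominate B (column X: 3 ≤ 4)
  A vs C: [3 vs 1, 6 vs 4, 4 vs 6] → A does not strictly dominate C (column Z: 4 ≤ 6)
  B vs A: [4 vs 3, 2 vs 6, 6 vs 4] → B does not strictly dominate A (column Y: 2 ≤ 6)
  B vs C: [4 vs 1, 2 vs 4, 6 vs 6] → B does not strictly dominate C (column Y: 2 ≤ 4)
  C vs A: [1 vs 3, 4 vs 6, 6 vs 4] → C does not strictly dominate A (column X: 1 ≤ 3)
  C vs B: [1 vs 4, 4 vs 2, 6 vs 6] → C does not strictly dominate B (column X: 1 ≤ 4)
No single strategy strictly dominates all others → no strictly dominant strategy.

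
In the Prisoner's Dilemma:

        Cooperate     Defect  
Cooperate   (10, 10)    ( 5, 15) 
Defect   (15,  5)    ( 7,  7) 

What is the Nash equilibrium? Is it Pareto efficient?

(Defect, Defect) is NE; not Pareto efficient

Work:
Defect dominates Cooperate for both players:
If P2 cooperates: Defect (15) > Cooperate (10)
If P2 defects: Defect (7) > Cooperate (5)
NE: (Defect, Defect) with payoff (7, 7)
But (Cooperate, Cooperate) = (10, 10) Pareto dominates (7, 7)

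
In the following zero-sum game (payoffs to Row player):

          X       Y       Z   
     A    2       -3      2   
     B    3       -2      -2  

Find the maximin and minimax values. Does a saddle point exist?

Maximin = -2, Minimax = -2, Saddle: True

Work:
Row minimums: [-3, -2] → maximin = -2
Column maximums: [3, -2, 2] → minimax = -2
Saddle point exists! Game value = -2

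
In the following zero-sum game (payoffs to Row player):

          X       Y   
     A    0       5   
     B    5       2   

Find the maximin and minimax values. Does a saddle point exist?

Maximin = 2, Minimax = 5, Saddle: False

Work:
Row minimums: [0, 2] → maximin = 2
Column maximums: [5, 5] → minimax = 5
No saddle point (maximin ≠ minimax). Mixed strategy needed.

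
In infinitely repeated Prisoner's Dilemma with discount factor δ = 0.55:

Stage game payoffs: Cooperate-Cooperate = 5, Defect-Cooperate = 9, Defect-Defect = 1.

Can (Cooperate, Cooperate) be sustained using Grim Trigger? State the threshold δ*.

δ* = 0.5; since δ = 0.55 ≥ 0.5, cooperation can be sustained

Work:
For Grim Trigger:
Cooperate forever: 5/(1-δ)
Defect then punished: 9 + 1·δ/(1-δ)
Need: 5/(1-δ) ≥ 9 + 1·δ/(1-δ)
Solving: δ ≥ (T-R)/(T-P) = (9-5)/(9-1) = 0.5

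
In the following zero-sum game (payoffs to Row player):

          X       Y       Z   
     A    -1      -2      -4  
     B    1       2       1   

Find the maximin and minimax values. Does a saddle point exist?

Maximin = 1, Minimax = 1, Saddle: True

Work:
Row minimums: [-4, 1] → maximin = 1
Column maximums: [1, 2, 1] → minimax = 1
Saddle point exists! Game value = 1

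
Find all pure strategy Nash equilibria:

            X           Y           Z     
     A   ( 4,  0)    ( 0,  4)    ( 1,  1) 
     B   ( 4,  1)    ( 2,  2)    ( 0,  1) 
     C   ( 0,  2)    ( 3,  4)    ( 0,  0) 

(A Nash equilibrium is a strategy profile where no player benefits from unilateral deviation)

Nash equilibrium: (C, Y)

Work:
Best responses:
  P1 vs X: payoffs [4, 4, 0] → best response A/B (payoff 4)
  P1 vs Y: payoffs [0, 2, 3] → best response C (payoff 3)
  P1 vs Z: payoffs [1, 0, 0] → best response A (payoff 1)
  P2 vs A: payoffs [0, 4, 1] → best response Y (payoff 4)
  P2 vs B: payoffs [1, 2, 1] → best response Y (payoff 2)
  P2 vs C: payoffs [2, 4, 0] → best response Y (payoff 4)
Mutual best responses: (C,Y) → Nash equilibria.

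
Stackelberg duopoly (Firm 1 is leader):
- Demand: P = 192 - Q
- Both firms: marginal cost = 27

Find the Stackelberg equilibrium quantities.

q₁* (leader) = 82.5, q₂* (follower) = 41.25

Work:
Follower's reaction: q₂ = (a - c - q₁)/2
Leader substitutes: π₁ = q₁·(a - q₁ - (a-c-q₁)/2 - c)
FOC: q₁* = (192 - 27)/2 = 82.50
Then: q₂* = (192 - 27 - 82.5)/2 = 41.25
Leader has first-mover advantage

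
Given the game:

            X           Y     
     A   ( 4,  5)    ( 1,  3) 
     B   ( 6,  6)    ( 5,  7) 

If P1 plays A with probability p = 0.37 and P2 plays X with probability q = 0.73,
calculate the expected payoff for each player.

E[P1] = 4.7902, E[P2] = 5.6003

Work:
E[P1] = p·q·π₁(A,X) + p·(1-q)·π₁(A,Y) + (1-p)·q·π₁(B,X) + (1-p)·(1-q)·π₁(B,Y)
= 0.37·0.73·4 + 0.37·0.27·1 + 0.63·0.73·6 + 0.63·0.27·5
= 4.7902

E[P2] = 5.6003 (similar calculation)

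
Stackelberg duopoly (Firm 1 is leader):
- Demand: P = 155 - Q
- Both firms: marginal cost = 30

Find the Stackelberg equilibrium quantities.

q₁* (leader) = 62.5, q₂* (follower) = 31.25

Work:
Follower's reaction: q₂ = (a - c - q₁)/2
Leader substitutes: π₁ = q₁·(a - q₁ - (a-c-q₁)/2 - c)
FOC: q₁* = (155 - 30)/2 = 62.50
Then: q₂* = (155 - 30 - 62.5)/2 = 31.25
Leader has first-mover advantage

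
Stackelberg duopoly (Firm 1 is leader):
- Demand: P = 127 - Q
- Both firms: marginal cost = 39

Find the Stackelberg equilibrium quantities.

q₁* (leader) = 44.0, q₂* (follower) = 22.0

Work:
Follower's reaction: q₂ = (a - c - q₁)/2
Leader substitutes: π₁ = q₁·(a - q₁ - (a-c-q₁)/2 - c)
FOC: q₁* = (127 - 39)/2 = 44.00
Then: q₂* = (127 - 39 - 44.0)/2 = 22.00
Leader has first-mover advantage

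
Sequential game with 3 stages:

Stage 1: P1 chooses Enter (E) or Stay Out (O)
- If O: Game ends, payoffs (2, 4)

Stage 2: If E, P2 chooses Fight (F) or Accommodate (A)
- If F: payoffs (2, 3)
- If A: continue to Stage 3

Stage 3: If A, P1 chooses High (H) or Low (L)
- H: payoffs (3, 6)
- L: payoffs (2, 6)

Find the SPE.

SPE: (E, A, H); Outcome (3, 6)

Work:
Stage 3: P1 chooses H (3 vs 2)
Stage 2: P2: F->3, A->6 (anticipating H). Choose A
Stage 1: P1: O->2, E->3 (anticipating A, H). Choose E
SPE path: E -> A -> H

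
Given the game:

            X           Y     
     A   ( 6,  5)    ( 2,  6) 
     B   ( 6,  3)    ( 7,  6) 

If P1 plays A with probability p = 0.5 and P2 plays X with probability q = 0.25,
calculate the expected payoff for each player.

E[P1] = 4.875, E[P2] = 5.5

Work:
E[P1] = p·q·π₁(A,X) + p·(1-q)·π₁(A,Y) + (1-p)·q·π₁(B,X) + (1-p)·(1-q)·π₁(B,Y)
= 0.5·0.25·6 + 0.5·0.75·2 + 0.5·0.25·6 + 0.5·0.75·7
= 4.875

E[P2] = 5.5 (similar calculation)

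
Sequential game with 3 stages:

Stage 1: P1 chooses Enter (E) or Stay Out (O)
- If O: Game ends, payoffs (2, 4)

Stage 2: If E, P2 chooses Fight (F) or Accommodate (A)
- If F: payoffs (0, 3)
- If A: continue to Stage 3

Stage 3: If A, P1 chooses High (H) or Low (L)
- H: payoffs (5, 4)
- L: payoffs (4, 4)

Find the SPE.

SPE: (E, A, H); Outcome (5, 4)

Work:
Stage 3: P1 chooses H (5 vs 4)
Stage 2: P2: F->3, A->4 (anticipating H). Choose A
Stage 1: P1: O->2, E->5 (anticipating A, H). Choose E
SPE path: E -> A -> H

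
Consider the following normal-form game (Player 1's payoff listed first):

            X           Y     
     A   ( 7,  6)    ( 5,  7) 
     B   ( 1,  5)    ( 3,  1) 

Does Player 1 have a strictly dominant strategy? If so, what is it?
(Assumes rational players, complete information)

Yes, Player 1's strictly dominant strategy is A

Work:
A strategy strictly dominates another if it gives a strictly higher payoff against every opponent action. Compare each pair of P1's strategies column-by-column:
  A vs B: [7 vs 1, 5 vs 3] → A strictly dominates B
  B vs A: [1 vs 7, 3 vs 5] → B does not strictly dominate A (column X: 1 ≤ 7)
A strictly dominates every other strategy → strictly dominant.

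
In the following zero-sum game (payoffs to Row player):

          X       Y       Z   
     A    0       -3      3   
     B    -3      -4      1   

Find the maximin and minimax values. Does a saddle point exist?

Maximin = -3, Minimax = -3, Saddle: True

Work:
Row minimums: [-3, -4] → maximin = -3
Column maximums: [0, -3, 3] → minimax = -3
Saddle point exists! Game value = -3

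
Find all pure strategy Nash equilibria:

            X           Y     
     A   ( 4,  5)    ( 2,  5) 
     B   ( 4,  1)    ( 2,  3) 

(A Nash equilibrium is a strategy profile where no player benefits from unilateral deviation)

Nash equilibrium: (A, X), (A, Y), (B, Y)

Work:
Best responses:
  P1 vs X: payoffs [4, 4] → best response A/B (payoff 4)
  P1 vs Y: payoffs [2, 2] → best response A/B (payoff 2)
  P2 vs A: payoffs [5, 5] → best response X/Y (payoff 5)
  P2 vs B: payoffs [1, 3] → best response Y (payoff 3)
Mutual best responses: (A,X), (A,Y), (B,Y) → Nash equilibria.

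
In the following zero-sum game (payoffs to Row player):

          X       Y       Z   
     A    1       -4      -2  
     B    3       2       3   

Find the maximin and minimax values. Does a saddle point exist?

Maximin = 2, Minimax = 2, Saddle: True

Work:
Row minimums: [-4, 2] → maximin = 2
Column maximums: [3, 2, 3] → minimax = 2
Saddle point exists! Game value = 2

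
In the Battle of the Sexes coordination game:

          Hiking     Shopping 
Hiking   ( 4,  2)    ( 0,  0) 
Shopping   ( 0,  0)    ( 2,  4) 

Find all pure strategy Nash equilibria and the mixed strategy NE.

Pure NE: (Hiking, Hiking) and (Shopping, Shopping); Mixed NE: p = 0.6667, q = 0.3333

Work:
Check pure NE:
(Hiking, Hiking): (4, 2) - no unilateral deviation beneficial
(Shopping, Shopping): (2, 4) - no unilateral deviation beneficial
Mixed NE: P1 plays Hiking with p = 0.6667, P2 plays Hiking with q = 0.3333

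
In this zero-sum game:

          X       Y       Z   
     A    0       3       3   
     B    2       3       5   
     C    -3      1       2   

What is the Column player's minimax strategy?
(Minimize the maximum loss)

Column should play X, value = 2

Work:
Column player minimizes Row's maximum payoff:
Column X: max payoff to Row = 2
Column Y: max payoff to Row = 3
Column Z: max payoff to Row = 5
Minimum is 2, achieved by column X.
Minimax strategy: X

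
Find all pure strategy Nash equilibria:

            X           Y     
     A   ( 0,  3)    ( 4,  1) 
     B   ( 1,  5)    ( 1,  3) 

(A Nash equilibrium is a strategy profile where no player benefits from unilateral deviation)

Nash equilibrium: (B, X)

Work:
Best responses:
  P1 vs X: payoffs [0, 1] → best response B (payoff 1)
  P1 vs Y: payoffs [4, 1] → best response A (payoff 4)
  P2 vs A: payoffs [3, 1] → best response X (payoff 3)
  P2 vs B: payoffs [5, 3] → best response X (payoff 5)
Mutual best responses: (B,X) → Nash equilibria.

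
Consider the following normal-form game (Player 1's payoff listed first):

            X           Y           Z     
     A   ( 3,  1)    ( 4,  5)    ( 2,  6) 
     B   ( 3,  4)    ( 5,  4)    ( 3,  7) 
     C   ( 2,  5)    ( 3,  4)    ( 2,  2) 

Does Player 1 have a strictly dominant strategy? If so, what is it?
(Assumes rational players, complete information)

No strictly dominant strategy exists for Player 1

Work:
A strategy strictly dominates another if it gives a strictly higher payoff against every opponent action. Compare each pair of P1's strategies column-by-column:
  A vs B: [3 vs 3, 4 vs 5, 2 vs 3] → A does not strictly dominate B (column X: 3 ≤ 3)
  A vs C: [3 vs 2, 4 vs 3, 2 vs 2] → A does not strictly dominate C (column Z: 2 ≤ 2)
  B vs A: [3 vs 3, 5 vs 4, 3 vs 2] → B does not strictly dominate A (column X: 3 ≤ 3)
  B vs C: [3 vs 2, 5 vs 3, 3 vs 2] → B strictly dominates C
  C vs A: [2 vs 3, 3 vs 4, 2 vs 2] → C does not strictly dominate A (column X: 2 ≤ 3)
  C vs B: [2 vs 3, 3 vs 5, 2 vs 3] → C does not strictly dominate B (column X: 2 ≤ 3)
No single strategy strictly dominates all others → no strictly dominant strategy.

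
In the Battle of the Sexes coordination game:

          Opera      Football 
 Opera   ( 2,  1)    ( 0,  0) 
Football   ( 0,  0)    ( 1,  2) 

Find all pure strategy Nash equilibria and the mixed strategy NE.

Pure NE: (Opera, Opera) and (Football, Football); Mixed NE: p = 0.6667, q = 0.3333

Work:
Check pure NE:
(Opera, Opera): (2, 1) - no unilateral deviation beneficial
(Football, Football): (1, 2) - no unilateral deviation beneficial
Mixed NE: P1 plays Opera with p = 0.6667, P2 plays Opera with q = 0.3333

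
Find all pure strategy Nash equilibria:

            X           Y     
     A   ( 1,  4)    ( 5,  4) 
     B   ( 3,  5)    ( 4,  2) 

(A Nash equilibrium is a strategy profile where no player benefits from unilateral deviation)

Nash equilibrium: (A, Y), (B, X)

Work:
Best responses:
  P1 vs X: payoffs [1, 3] → best response B (payoff 3)
  P1 vs Y: payoffs [5, 4] → best response A (payoff 5)
  P2 vs A: payoffs [4, 4] → best response X/Y (payoff 4)
  P2 vs B: payoffs [5, 2] → best response X (payoff 5)
Mutual best responses: (A,Y), (B,X) → Nash equilibria.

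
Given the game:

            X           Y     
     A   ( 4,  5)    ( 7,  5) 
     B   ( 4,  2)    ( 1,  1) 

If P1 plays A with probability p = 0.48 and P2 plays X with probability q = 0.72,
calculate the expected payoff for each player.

E[P1] = 3.9664, E[P2] = 3.2944

Work:
E[P1] = p·q·π₁(A,X) + p·(1-q)·π₁(A,Y) + (1-p)·q·π₁(B,X) + (1-p)·(1-q)·π₁(B,Y)
= 0.48·0.72·4 + 0.48·0.28·7 + 0.52·0.72·4 + 0.52·0.28·1
= 3.9664

E[P2] = 3.2944 (similar calculation)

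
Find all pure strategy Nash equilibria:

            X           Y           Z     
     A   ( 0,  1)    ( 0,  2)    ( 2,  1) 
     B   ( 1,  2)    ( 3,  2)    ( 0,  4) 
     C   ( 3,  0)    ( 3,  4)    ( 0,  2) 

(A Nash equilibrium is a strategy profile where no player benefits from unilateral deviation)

Nash equilibrium: (C, Y)

Work:
Best responses:
  P1 vs X: payoffs [0, 1, 3] → best response C (payoff 3)
  P1 vs Y: payoffs [0, 3, 3] → best response B/C (payoff 3)
  P1 vs Z: payoffs [2, 0, 0] → best response A (payoff 2)
  P2 vs A: payoffs [1, 2, 1] → best response Y (payoff 2)
  P2 vs B: payoffs [2, 2, 4] → best response Z (payoff 4)
  P2 vs C: payoffs [0, 4, 2] → best response Y (payoff 4)
Mutual best responses: (C,Y) → Nash equilibria.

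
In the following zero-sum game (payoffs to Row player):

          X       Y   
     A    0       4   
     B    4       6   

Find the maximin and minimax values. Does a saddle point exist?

Maximin = 4, Minimax = 4, Saddle: True

Work:
Row minimums: [0, 4] → maximin = 4
Column maximums: [4, 6] → minimax = 4
Saddle point exists! Game value = 4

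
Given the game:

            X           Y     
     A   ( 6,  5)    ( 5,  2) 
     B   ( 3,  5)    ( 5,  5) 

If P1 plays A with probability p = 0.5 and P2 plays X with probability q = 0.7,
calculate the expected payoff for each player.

E[P1] = 4.65, E[P2] = 4.55

Work:
E[P1] = p·q·π₁(A,X) + p·(1-q)·π₁(A,Y) + (1-p)·q·π₁(B,X) + (1-p)·(1-q)·π₁(B,Y)
= 0.5·0.7·6 + 0.5·0.3·5 + 0.5·0.7·3 + 0.5·0.3·5
= 4.65

E[P2] = 4.55 (similar calculation)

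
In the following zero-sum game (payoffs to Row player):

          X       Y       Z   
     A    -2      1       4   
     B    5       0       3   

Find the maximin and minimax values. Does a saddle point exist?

Maximin = 0, Minimax = 1, Saddle: False

Work:
Row minimums: [-2, 0] → maximin = 0
Column maximums: [5, 1, 4] → minimax = 1
No saddle point (maximin ≠ minimax). Mixed strategy needed.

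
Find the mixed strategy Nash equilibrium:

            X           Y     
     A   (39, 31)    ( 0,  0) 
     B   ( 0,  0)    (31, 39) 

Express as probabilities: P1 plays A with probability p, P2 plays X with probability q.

p = 0.5571, q = 0.4429

Work:
Find probabilities that make opponent indifferent:
P2 chooses q to make P1 indifferent between A and B
P1 chooses p to make P2 indifferent between X and Y
Mixed NE: P1 plays (A: 0.5571, B: 0.4429), P2 plays (X: 0.4429, Y: 0.5571)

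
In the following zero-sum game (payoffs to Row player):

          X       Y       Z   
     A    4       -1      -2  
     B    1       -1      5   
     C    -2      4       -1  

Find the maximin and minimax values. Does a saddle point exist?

Maximin = -1, Minimax = 4, Saddle: False

Work:
Row minimums: [-2, -1, -2] → maximin = -1
Column maximums: [4, 4, 5] → minimax = 4
No saddle point (maximin ≠ minimax). Mixed strategy needed.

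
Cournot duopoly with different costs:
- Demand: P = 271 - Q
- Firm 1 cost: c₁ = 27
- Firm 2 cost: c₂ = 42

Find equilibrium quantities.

q₁* = 86.33, q₂* = 71.33

Work:
Reaction: q₁ = (271 - 27 - q₂)/2
Reaction: q₂ = (271 - 42 - q₁)/2
Solve simultaneously:
q₁* = (271 - 2×27 + 42)/3 = 86.33
q₂* = (271 - 2×42 + 27)/3 = 71.33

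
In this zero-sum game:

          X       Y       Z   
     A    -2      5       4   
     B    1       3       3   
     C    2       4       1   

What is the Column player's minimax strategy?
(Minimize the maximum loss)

Column should play X, value = 2

Work:
Column player minimizes Row's maximum payoff:
Column X: max payoff to Row = 2
Column Y: max payoff to Row = 5
Column Z: max payoff to Row = 4
Minimum is 2, achieved by column X.
Minimax strategy: X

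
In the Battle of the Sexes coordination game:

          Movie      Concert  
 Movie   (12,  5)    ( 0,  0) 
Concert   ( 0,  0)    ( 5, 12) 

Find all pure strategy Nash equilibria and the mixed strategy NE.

Pure NE: (Movie, Movie) and (Concert, Concert); Mixed NE: p = 0.7059, q = 0.2941

Work:
Check pure NE:
(Movie, Movie): (12, 5) - no unilateral deviation beneficial
(Concert, Concert): (5, 12) - no unilateral deviation beneficial
Mixed NE: P1 plays Movie with p = 0.7059, P2 plays Movie with q = 0.2941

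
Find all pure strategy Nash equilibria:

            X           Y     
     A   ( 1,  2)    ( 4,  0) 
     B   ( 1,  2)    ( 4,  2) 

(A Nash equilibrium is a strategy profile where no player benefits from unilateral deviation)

Nash equilibrium: (A, X), (B, X), (B, Y)

Work:
Best responses:
  P1 vs X: payoffs [1, 1] → best response A/B (payoff 1)
  P1 vs Y: payoffs [4, 4] → best response A/B (payoff 4)
  P2 vs A: payoffs [2, 0] → best response X (payoff 2)
  P2 vs B: payoffs [2, 2] → best response X/Y (payoff 2)
Mutual best responses: (A,X), (B,X), (B,Y) → Nash equilibria.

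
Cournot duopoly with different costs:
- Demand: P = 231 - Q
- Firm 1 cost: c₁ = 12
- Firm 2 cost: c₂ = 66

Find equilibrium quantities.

q₁* = 91.0, q₂* = 37.0

Work:
Reaction: q₁ = (231 - 12 - q₂)/2
Reaction: q₂ = (231 - 66 - q₁)/2
Solve simultaneously:
q₁* = (231 - 2×12 + 66)/3 = 91.0
q₂* = (231 - 2×66 + 12)/3 = 37.0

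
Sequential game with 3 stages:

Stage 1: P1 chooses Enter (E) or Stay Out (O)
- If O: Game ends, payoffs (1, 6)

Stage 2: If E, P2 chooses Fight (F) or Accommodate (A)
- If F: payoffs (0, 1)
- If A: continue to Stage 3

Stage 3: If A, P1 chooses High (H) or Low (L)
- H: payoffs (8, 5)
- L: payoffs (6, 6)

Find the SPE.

SPE: (E, A, H); Outcome (8, 5)

Work:
Stage 3: P1 chooses H (8 vs 6)
Stage 2: P2: F->1, A->5 (anticipating H). Choose A
Stage 1: P1: O->1, E->8 (anticipating A, H). Choose E
SPE path: E -> A -> H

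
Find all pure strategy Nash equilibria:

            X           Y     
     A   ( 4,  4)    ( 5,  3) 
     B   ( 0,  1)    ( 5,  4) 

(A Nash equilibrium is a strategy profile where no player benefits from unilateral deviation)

Nash equilibrium: (A, X), (B, Y)

Work:
Best responses:
  P1 vs X: payoffs [4, 0] → best response A (payoff 4)
  P1 vs Y: payoffs [5, 5] → best response A/B (payoff 5)
  P2 vs A: payoffs [4, 3] → best response X (payoff 4)
  P2 vs B: payoffs [1, 4] → best response Y (payoff 4)
Mutual best responses: (A,X), (B,Y) → Nash equilibria.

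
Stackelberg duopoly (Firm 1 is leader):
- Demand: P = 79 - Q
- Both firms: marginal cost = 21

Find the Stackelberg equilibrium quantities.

q₁* (leader) = 29.0, q₂* (follower) = 14.5

Work:
Follower's reaction: q₂ = (a - c - q₁)/2
Leader substitutes: π₁ = q₁·(a - q₁ - (a-c-q₁)/2 - c)
FOC: q₁* = (79 - 21)/2 = 29.00
Then: q₂* = (79 - 21 - 29.0)/2 = 14.50
Leader has first-mover advantage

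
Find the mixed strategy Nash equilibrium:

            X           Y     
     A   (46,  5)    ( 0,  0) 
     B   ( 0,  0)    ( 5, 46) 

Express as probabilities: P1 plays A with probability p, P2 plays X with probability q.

p = 0.902, q = 0.098

Work:
Find probabilities that make opponent indifferent:
P2 chooses q to make P1 indifferent between A and B
P1 chooses p to make P2 indifferent between X and Y
Mixed NE: P1 plays (A: 0.902, B: 0.098), P2 plays (X: 0.098, Y: 0.902)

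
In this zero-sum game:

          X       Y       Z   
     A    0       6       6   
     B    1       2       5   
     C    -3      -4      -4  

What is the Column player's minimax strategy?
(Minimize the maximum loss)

Column should play X, value = 1

Work:
Column player minimizes Row's maximum payoff:
Column X: max payoff to Row = 1
Column Y: max payoff to Row = 6
Column Z: max payoff to Row = 6
Minimum is 1, achieved by column X.
Minimax strategy: X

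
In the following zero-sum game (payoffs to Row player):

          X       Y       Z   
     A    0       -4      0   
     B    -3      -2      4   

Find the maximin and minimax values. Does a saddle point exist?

Maximin = -3, Minimax = -2, Saddle: False

Work:
Row minimums: [-4, -3] → maximin = -3
Column maximums: [0, -2, 4] → minimax = -2
No saddle point (maximin ≠ minimax). Mixed strategy needed.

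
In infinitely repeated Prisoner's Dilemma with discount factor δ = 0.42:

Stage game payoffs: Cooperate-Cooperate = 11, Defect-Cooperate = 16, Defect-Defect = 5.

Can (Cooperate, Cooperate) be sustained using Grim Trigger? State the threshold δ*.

δ* = 0.4545; since δ = 0.42 < 0.4545, cooperation cannot be sustained

Work:
For Grim Trigger:
Cooperate forever: 11/(1-δ)
Defect then punished: 16 + 5·δ/(1-δ)
Need: 11/(1-δ) ≥ 16 + 5·δ/(1-δ)
Solving: δ ≥ (T-R)/(T-P) = (16-11)/(16-5) = 0.4545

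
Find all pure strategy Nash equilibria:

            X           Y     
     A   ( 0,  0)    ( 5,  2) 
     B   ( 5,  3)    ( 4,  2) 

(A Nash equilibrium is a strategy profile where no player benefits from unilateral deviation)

Nash equilibrium: (A, Y), (B, X)

Work:
Best responses:
  P1 vs X: payoffs [0, 5] → best response B (payoff 5)
  P1 vs Y: payoffs [5, 4] → best response A (payoff 5)
  P2 vs A: payoffs [0, 2] → best response Y (payoff 2)
  P2 vs B: payoffs [3, 2] → best response X (payoff 3)
Mutual best responses: (A,Y), (B,X) → Nash equilibria.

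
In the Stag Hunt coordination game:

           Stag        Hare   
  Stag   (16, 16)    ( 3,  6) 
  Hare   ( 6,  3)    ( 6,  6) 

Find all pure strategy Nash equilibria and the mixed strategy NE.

Pure NE: (Stag, Stag) and (Hare, Hare); Mixed NE: p = 0.2308, q = 0.2308

Work:
Check pure NE:
(Stag, Stag): (16, 16) - no unilateral deviation beneficial
(Hare, Hare): (6, 6) - no unilateral deviation beneficial
Mixed NE: P1 plays Stag with p = 0.2308, P2 plays Stag with q = 0.2308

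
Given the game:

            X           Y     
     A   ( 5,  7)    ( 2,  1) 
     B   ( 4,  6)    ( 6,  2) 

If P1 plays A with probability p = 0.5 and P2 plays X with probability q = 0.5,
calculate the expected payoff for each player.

E[P1] = 4.25, E[P2] = 4.0

Work:
E[P1] = p·q·π₁(A,X) + p·(1-q)·π₁(A,Y) + (1-p)·q·π₁(B,X) + (1-p)·(1-q)·π₁(B,Y)
= 0.5·0.5·5 + 0.5·0.5·2 + 0.5·0.5·4 + 0.5·0.5·6
= 4.25

E[P2] = 4.0 (similar calculation)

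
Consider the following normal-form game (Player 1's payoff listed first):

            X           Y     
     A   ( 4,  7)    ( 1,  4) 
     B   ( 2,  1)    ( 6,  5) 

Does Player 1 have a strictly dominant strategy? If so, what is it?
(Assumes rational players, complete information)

No strictly dominant strategy exists for Player 1

Work:
A strategy strictly dominates another if it gives a strictly higher payoff against every opponent action. Compare each pair of P1's strategies column-by-column:
  A vs B: [4 vs 2, 1 vs 6] → A does not strictly dominate B (column Y: 1 ≤ 6)
  B vs A: [2 vs 4, 6 vs 1] → B does not strictly dominate A (column X: 2 ≤ 4)
No single strategy strictly dominates all others → no strictly dominant strategy.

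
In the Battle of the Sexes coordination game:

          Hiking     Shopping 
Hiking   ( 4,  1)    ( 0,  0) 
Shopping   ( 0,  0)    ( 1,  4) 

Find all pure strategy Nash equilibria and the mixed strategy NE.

Pure NE: (Hiking, Hiking) and (Shopping, Shopping); Mixed NE: p = 0.8, q = 0.2

Work:
Check pure NE:
(Hiking, Hiking): (4, 1) - no unilateral deviation beneficial
(Shopping, Shopping): (1, 4) - no unilateral deviation beneficial
Mixed NE: P1 plays Hiking with p = 0.8, P2 plays Hiking with q = 0.2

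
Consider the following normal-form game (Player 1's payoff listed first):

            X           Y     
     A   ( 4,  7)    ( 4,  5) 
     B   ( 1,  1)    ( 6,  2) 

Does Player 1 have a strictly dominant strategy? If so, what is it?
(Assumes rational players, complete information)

No strictly dominant strategy exists for Player 1

Work:
A strategy strictly dominates another if it gives a strictly higher payoff against every opponent action. Compare each pair of P1's strategies column-by-column:
  A vs B: [4 vs 1, 4 vs 6] → A does not strictly dominate B (column Y: 4 ≤ 6)
  B vs A: [1 vs 4, 6 vs 4] → B does not strictly dominate A (column X: 1 ≤ 4)
No single strategy strictly dominates all others → no strictly dominant strategy.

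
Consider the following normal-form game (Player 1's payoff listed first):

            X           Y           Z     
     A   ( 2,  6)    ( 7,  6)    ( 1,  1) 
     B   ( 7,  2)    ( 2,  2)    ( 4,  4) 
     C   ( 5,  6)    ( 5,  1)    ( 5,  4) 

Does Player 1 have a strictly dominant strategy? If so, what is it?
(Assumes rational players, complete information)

No strictly dominant strategy exists for Player 1

Work:
A strategy strictly dominates another if it gives a strictly higher payoff against every opponent action. Compare each pair of P1's strategies column-by-column:
  A vs B: [2 vs 7, 7 vs 2, 1 vs 4] → A does not strictly dominate B (column X: 2 ≤ 7)
  A vs C: [2 vs 5, 7 vs 5, 1 vs 5] → A does not strictly dominate C (column X: 2 ≤ 5)
  B vs A: [7 vs 2, 2 vs 7, 4 vs 1] → B does not strictly dominate A (column Y: 2 ≤ 7)
  B vs C: [7 vs 5, 2 vs 5, 4 vs 5] → B does not strictly dominate C (column Y: 2 ≤ 5)
  C vs A: [5 vs 2, 5 vs 7, 5 vs 1] → C does not strictly dominate A (column Y: 5 ≤ 7)
  C vs B: [5 vs 7, 5 vs 2, 5 vs 4] → C does not strictly dominate B (column X: 5 ≤ 7)
No single strategy strictly dominates all others → no strictly dominant strategy.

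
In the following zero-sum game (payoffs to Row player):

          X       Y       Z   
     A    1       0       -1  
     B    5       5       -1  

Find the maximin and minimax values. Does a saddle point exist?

Maximin = -1, Minimax = -1, Saddle: True

Work:
Row minimums: [-1, -1] → maximin = -1
Column maximums: [5, 5, -1] → minimax = -1
Saddle point exists! Game value = -1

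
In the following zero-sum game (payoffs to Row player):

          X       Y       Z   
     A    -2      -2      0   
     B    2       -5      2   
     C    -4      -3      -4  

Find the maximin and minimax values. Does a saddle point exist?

Maximin = -2, Minimax = -2, Saddle: True

Work:
Row minimums: [-2, -5, -4] → maximin = -2
Column maximums: [2, -2, 2] → minimax = -2
Saddle point exists! Game value = -2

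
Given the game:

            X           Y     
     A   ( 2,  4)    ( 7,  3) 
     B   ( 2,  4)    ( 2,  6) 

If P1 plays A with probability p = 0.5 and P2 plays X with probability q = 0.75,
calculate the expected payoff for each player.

E[P1] = 2.625, E[P2] = 4.125

Work:
E[P1] = p·q·π₁(A,X) + p·(1-q)·π₁(A,Y) + (1-p)·q·π₁(B,X) + (1-p)·(1-q)·π₁(B,Y)
= 0.5·0.75·2 + 0.5·0.25·7 + 0.5·0.75·2 + 0.5·0.25·2
= 2.625

E[P2] = 4.125 (similar calculation)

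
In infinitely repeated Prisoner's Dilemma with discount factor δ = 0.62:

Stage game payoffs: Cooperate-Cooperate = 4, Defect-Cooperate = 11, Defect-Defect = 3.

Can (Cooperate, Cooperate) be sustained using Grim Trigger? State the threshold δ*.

δ* = 0.875; since δ = 0.62 < 0.875, cooperation cannot be sustained

Work:
For Grim Trigger:
Cooperate forever: 4/(1-δ)
Defect then punished: 11 + 3·δ/(1-δ)
Need: 4/(1-δ) ≥ 11 + 3·δ/(1-δ)
Solving: δ ≥ (T-R)/(T-P) = (11-4)/(11-3) = 0.875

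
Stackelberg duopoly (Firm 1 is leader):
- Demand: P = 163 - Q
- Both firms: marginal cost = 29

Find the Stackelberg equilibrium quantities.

q₁* (leader) = 67.0, q₂* (follower) = 33.5

Work:
Follower's reaction: q₂ = (a - c - q₁)/2
Leader substitutes: π₁ = q₁·(a - q₁ - (a-c-q₁)/2 - c)
FOC: q₁* = (163 - 29)/2 = 67.00
Then: q₂* = (163 - 29 - 67.0)/2 = 33.50
Leader has first-mover advantage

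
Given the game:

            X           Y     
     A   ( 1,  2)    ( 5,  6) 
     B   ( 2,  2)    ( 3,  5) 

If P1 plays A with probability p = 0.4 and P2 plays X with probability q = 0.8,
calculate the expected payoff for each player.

E[P1] = 2.04, E[P2] = 2.68

Work:
E[P1] = p·q·π₁(A,X) + p·(1-q)·π₁(A,Y) + (1-p)·q·π₁(B,X) + (1-p)·(1-q)·π₁(B,Y)
= 0.4·0.8·1 + 0.4·0.2·5 + 0.6·0.8·2 + 0.6·0.2·3
= 2.04

E[P2] = 2.68 (similar calculation)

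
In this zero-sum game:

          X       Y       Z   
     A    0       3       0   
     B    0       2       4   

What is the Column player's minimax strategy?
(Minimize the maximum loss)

Column should play X, value = 0

Work:
Column player minimizes Row's maximum payoff:
Column X: max payoff to Row = 0
Column Y: max payoff to Row = 3
Column Z: max payoff to Row = 4
Minimum is 0, achieved by column X.
Minimax strategy: X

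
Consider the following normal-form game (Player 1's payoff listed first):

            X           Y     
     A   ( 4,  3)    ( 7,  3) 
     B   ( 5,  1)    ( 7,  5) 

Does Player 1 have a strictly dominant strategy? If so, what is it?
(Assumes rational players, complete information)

No strictly dominant strategy exists for Player 1

Work:
A strategy strictly dominates another if it gives a strictly higher payoff against every opponent action. Compare each pair of P1's strategies column-by-column:
  A vs B: [4 vs 5, 7 vs 7] → A does not strictly dominate B (column X: 4 ≤ 5)
  B vs A: [5 vs 4, 7 vs 7] → B does not strictly dominate A (column Y: 7 ≤ 7)
No single strategy strictly dominates all others → no strictly dominant strategy.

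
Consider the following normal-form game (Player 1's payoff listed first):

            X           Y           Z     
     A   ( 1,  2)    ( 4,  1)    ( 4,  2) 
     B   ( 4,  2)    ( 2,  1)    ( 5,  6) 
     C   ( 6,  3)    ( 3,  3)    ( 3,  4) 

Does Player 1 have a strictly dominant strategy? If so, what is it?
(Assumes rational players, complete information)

No strictly dominant strategy exists for Player 1

Work:
A strategy strictly dominates another if it gives a strictly higher payoff against every opponent action. Compare each pair of P1's strategies column-by-column:
  A vs B: [1 vs 4, 4 vs 2, 4 vs 5] → A does not strictly dominate B (column X: 1 ≤ 4)
  A vs C: [1 vs 6, 4 vs 3, 4 vs 3] → A does not strictly dominate C (column X: 1 ≤ 6)
  B vs A: [4 vs 1, 2 vs 4, 5 vs 4] → B does not strictly dominate A (column Y: 2 ≤ 4)
  B vs C: [4 vs 6, 2 vs 3, 5 vs 3] → B does not strictly dominate C (column X: 4 ≤ 6)
  C vs A: [6 vs 1, 3 vs 4, 3 vs 4] → C does not strictly dominate A (column Y: 3 ≤ 4)
  C vs B: [6 vs 4, 3 vs 2, 3 vs 5] → C does not strictly dominate B (column Z: 3 ≤ 5)
No single strategy strictly dominates all others → no strictly dominant strategy.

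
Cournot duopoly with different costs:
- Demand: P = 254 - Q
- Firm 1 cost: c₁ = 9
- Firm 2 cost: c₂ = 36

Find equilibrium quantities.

q₁* = 90.67, q₂* = 63.67

Work:
Reaction: q₁ = (254 - 9 - q₂)/2
Reaction: q₂ = (254 - 36 - q₁)/2
Solve simultaneously:
q₁* = (254 - 2×9 + 36)/3 = 90.67
q₂* = (254 - 2×36 + 9)/3 = 63.67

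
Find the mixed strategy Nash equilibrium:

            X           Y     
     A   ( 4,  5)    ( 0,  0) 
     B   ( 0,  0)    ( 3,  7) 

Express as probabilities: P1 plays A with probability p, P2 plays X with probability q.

p = 0.5833, q = 0.4286

Work:
Find probabilities that make opponent indifferent:
P2 chooses q to make P1 indifferent between A and B
P1 chooses p to make P2 indifferent between X and Y
Mixed NE: P1 plays (A: 0.5833, B: 0.4167), P2 plays (X: 0.4286, Y: 0.5714)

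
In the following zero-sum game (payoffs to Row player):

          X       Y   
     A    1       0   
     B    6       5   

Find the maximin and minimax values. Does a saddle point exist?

Maximin = 5, Minimax = 5, Saddle: True

Work:
Row minimums: [0, 5] → maximin = 5
Column maximums: [6, 5] → minimax = 5
Saddle point exists! Game value = 5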